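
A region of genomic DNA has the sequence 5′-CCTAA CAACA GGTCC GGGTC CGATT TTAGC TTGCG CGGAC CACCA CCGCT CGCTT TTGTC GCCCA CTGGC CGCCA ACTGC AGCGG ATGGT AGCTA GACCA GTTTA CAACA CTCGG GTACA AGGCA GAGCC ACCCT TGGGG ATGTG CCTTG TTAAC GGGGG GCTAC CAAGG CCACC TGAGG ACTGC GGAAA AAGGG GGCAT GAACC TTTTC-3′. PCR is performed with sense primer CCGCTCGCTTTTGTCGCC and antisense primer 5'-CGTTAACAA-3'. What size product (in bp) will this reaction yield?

111 bp

The forward primer matches the template at positions 46–63.
Taking the reverse complement of CGTTAACAA gives TTGTTAACG, found at positions 148–156 on the template; the primer anneals here to the top strand with its 3' end pointing upstream.
Product length = (reverse-primer end) − (forward-primer start) + 1 = 156 − 46 + 1 = 111 bp.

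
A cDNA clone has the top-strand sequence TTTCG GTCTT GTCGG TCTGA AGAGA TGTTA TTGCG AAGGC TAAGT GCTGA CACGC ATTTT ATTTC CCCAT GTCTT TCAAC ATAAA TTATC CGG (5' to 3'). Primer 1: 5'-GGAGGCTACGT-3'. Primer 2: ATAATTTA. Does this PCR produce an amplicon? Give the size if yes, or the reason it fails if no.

Primer 1 (GGAGGCTACGT) does not match the top strand, and its reverse complement ACGTAGCCTCC does not match either.
With no annealing site for primer 1, no amplification occurs.

No product — primer 1 has no binding site in the template.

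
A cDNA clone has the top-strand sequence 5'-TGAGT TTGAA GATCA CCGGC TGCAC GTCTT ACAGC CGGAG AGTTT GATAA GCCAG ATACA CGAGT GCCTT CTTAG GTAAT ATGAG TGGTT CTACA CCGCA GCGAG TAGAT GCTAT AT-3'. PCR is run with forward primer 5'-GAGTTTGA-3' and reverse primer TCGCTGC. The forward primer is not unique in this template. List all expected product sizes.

103 bp, 65 bp

The forward primer GAGTTTGA matches the top strand at positions 2–9, 40–47.
The reverse primer's reverse complement is GCAGCGA, matching at positions 98–104.
Each forward site pairs with the reverse site to give a product ending at position 104: sizes 103, 65 bp.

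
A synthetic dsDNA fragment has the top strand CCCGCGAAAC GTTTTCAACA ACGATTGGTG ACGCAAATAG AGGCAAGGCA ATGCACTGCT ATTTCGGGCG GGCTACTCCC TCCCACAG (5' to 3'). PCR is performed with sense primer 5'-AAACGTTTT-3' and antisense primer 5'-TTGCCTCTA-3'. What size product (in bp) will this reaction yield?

Forward primer AAACGTTTT is found on the top strand at positions 7–15.
The reverse primer's reverse complement is TAGAGGCAA, which matches the template at positions 38–46.
The product runs from position 7 to position 46, so its length is 46 − 7 + 1 = 40 bp.

40 bp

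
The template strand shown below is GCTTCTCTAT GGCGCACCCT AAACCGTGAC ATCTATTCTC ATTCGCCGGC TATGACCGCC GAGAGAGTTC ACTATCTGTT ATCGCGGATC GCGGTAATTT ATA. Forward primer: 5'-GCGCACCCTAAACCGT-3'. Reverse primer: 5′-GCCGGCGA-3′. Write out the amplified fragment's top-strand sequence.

The forward primer matches the template at positions 12–27.
Reverse complement of the reverse primer: TCGCCGGC. This occurs on the top strand at positions 43–50.
The product is the template from position 12 through 50 (39 bp).

5'-GCGCACCCTAAACCGTGACATCTATTCTCATTCGCCGGC-3'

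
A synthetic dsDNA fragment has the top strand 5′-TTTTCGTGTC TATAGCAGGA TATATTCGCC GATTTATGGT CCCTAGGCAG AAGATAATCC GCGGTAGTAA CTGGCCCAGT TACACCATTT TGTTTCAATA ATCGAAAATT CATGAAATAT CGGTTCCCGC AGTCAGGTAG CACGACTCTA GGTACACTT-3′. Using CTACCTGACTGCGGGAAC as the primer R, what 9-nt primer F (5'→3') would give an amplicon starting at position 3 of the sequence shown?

The reverse primer's reverse complement GTTCCCGCAGTCAGGTAG matches the template at positions 123–140; the product starts at position 3.
The forward primer is identical to the top strand over positions 3–11: TTCGTGTCT.

5'-TTCGTGTCT-3'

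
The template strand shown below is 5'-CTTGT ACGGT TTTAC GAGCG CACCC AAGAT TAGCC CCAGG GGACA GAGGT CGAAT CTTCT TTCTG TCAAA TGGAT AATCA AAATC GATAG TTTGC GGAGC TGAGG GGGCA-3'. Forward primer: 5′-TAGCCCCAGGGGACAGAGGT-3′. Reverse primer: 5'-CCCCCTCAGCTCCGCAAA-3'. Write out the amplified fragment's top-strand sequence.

Scanning the template, TAGCCCCAGGGGACAGAGGT occurs at positions 31–50; this primer anneals to the bottom strand there with its 3' end pointing downstream.
Reverse complement of the reverse primer: TTTGCGGAGCTGAGGGGG. This occurs on the top strand at positions 91–108.
The product is the template from position 31 through 108 (78 bp).

5'-TAGCCCCAGGGGACAGAGGTCGAATCTTCTTTCTGTCAAATGGATAATCAAAATCGATAGTTTGCGGAGCTGAGGGGG-3'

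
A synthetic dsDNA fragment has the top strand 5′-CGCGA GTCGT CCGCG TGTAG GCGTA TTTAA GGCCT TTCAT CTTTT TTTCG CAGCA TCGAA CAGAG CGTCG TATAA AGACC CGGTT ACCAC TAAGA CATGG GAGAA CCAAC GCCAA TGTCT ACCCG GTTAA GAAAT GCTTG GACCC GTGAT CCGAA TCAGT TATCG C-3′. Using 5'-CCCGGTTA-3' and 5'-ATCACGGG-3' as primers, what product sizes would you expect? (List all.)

72 bp, 29 bp

The forward primer CCCGGTTA matches the top strand at positions 79–86, 122–129.
The reverse primer's reverse complement is CCCGTGAT, matching at positions 143–150.
Each forward site pairs with the reverse site to give a product ending at position 150: sizes 72, 29 bp.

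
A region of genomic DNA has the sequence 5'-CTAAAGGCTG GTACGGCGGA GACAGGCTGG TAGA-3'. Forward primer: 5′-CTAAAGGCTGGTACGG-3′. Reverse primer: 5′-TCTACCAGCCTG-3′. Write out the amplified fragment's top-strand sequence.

5'-CTAAAGGCTGGTACGGCGGAGACAGGCTGGTAGA-3'

The forward primer matches the template at positions 1–16.
Reverse complement of the reverse primer: CAGGCTGGTAGA. This occurs on the top strand at positions 23–34.
The product is the template from position 1 through 34 (34 bp).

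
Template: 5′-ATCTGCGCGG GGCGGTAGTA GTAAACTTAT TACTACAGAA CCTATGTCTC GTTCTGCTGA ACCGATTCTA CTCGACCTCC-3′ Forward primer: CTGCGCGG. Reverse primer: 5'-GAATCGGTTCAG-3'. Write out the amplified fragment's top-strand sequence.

The forward primer matches the template at positions 3–10.
Taking the reverse complement of GAATCGGTTCAG gives CTGAACCGATTC, found at positions 57–68 on the template; the primer anneals here to the top strand with its 3' end pointing upstream.
The product is the template from position 3 through 68 (66 bp).

5'-CTGCGCGGGGCGGTAGTAGTAAACTTATTACTACAGAACCTATGTCTCGTTCTGCTGAACCGATTC-3'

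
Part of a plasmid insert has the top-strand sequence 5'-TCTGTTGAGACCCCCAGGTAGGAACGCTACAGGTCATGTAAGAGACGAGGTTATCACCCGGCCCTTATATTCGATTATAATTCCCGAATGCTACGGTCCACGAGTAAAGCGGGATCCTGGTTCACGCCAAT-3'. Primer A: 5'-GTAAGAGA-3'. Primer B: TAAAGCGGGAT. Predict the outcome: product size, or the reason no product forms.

Primer A (GTAAGAGA) matches the top strand at positions 38–45 (3' end points downstream).
Primer B (TAAAGCGGGAT) also matches the top strand directly, at positions 105–115 — its reverse complement ATCCCGCTTTA is not present.
Both primers anneal to the bottom strand with 3' ends pointing the same way, so neither can prime synthesis back toward the other.

No product — both primers anneal to the same strand and extend in the same direction.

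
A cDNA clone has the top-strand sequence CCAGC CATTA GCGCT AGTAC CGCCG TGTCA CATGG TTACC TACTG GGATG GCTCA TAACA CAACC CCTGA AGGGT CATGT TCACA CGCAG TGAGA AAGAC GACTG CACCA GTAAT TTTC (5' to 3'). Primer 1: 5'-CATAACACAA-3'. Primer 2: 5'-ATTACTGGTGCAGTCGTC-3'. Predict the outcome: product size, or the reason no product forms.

Primer 1 (CATAACACAA) matches the top strand at positions 54–63; it acts as a forward primer.
Primer 2's reverse complement is GACGACTGCACCAGTAAT, matching the top strand at positions 98–115; it acts as a reverse primer.
The 3' ends face each other across positions 54–115, giving a 62 bp product.

Yes — a 62 bp product.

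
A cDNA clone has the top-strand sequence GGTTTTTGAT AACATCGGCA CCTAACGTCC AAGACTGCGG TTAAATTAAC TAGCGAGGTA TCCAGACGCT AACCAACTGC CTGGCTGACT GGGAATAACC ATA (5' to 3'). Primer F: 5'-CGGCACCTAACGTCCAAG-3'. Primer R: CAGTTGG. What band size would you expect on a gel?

64 bp

Scanning the template, CGGCACCTAACGTCCAAG occurs at positions 16–33; this primer anneals to the bottom strand there with its 3' end pointing downstream.
Reverse complement of the reverse primer: CCAACTG. This occurs on the top strand at positions 73–79.
Product length = (reverse-primer end) − (forward-primer start) + 1 = 79 − 16 + 1 = 64 bp.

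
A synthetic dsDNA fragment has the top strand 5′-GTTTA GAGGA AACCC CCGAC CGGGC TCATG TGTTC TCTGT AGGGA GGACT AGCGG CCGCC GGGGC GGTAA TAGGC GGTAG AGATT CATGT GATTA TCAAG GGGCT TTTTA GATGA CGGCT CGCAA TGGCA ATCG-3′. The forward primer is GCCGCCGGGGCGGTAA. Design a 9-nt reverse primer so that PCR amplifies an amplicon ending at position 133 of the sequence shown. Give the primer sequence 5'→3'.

The forward primer binds at positions 55–70; the product's 3' end on the top strand is position 133.
The reverse primer anneals to the top strand over positions 125–133, i.e. to ATGGCAATC.
Its sequence written 5'→3' is the reverse complement: GATTGCCAT.

5'-GATTGCCAT-3'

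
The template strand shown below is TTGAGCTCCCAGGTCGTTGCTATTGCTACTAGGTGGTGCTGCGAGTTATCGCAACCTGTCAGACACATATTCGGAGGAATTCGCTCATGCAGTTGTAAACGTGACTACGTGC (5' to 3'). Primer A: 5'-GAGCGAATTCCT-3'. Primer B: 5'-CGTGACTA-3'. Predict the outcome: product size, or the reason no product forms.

No product — the primers' 3' ends point away from each other.

Primer A (GAGCGAATTCCT) has reverse complement AGGAATTCGCTC, which matches the top strand at positions 75–86; primer A anneals to the top strand there with its 3' end pointing upstream toward position 75.
Primer B (CGTGACTA) matches the top strand directly at positions 100–107; it anneals to the bottom strand with its 3' end pointing downstream toward position 107.
The 3' ends diverge (primer A extends toward position 1, primer B toward position 112), so the primers never converge on a shared product.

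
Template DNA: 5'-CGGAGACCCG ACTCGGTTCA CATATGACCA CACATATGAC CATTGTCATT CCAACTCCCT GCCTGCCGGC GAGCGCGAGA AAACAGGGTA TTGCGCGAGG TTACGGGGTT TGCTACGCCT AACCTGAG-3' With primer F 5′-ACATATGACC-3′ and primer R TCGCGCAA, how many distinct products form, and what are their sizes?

The forward primer ACATATGACC matches the top strand at positions 20–29, 32–41.
The reverse primer's reverse complement is TTGCGCGA, matching at positions 91–98.
Each forward site pairs with the reverse site to give a product ending at position 98: sizes 79, 67 bp.

Two products: 79 bp, 67 bp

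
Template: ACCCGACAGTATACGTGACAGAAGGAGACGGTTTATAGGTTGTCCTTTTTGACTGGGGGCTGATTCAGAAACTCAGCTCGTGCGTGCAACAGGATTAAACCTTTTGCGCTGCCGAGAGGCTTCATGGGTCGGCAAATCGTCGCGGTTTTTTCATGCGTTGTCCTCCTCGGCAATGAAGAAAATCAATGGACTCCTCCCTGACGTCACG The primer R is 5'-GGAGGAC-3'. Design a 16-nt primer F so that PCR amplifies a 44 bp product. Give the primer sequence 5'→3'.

The reverse primer's reverse complement GTCCTCC matches the template at positions 160–166, so the product ends at position 166.
A 44 bp product then starts at position 166 − 44 + 1 = 123.
The forward primer is identical to the top strand there: CATGGGTCGGCAAATC.

5'-CATGGGTCGGCAAATC-3'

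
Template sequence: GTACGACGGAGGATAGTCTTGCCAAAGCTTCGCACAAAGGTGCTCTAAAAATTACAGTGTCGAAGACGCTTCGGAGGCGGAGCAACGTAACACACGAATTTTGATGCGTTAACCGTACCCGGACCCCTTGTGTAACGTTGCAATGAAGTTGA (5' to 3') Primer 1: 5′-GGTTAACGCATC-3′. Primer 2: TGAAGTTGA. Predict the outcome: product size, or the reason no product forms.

No product — the primers' 3' ends point away from each other.

Primer 1 (GGTTAACGCATC) has reverse complement GATGCGTTAACC, which matches the top strand at positions 103–114; primer 1 anneals to the top strand there with its 3' end pointing upstream toward position 103.
Primer 2 (TGAAGTTGA) matches the top strand directly at positions 144–152; it anneals to the bottom strand with its 3' end pointing downstream toward position 152.
The 3' ends diverge (primer 1 extends toward position 1, primer 2 toward position 152), so the primers never converge on a shared product.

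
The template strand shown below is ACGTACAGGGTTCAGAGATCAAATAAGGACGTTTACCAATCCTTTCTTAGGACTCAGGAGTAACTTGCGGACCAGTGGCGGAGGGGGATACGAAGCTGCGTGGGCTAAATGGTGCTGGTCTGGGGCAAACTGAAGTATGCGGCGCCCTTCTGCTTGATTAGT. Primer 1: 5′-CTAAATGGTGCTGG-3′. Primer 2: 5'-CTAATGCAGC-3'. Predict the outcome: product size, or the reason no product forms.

Primer 2 (CTAATGCAGC) does not match the top strand, and its reverse complement GCTGCATTAG does not match either.
With no annealing site for primer 2, no amplification occurs.

No product — primer 2 has no binding site in the template.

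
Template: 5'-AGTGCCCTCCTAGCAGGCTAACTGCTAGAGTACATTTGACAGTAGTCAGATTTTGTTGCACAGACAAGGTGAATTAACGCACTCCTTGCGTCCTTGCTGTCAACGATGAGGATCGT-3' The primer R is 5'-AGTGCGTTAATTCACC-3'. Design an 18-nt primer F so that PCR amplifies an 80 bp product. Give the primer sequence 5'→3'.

The reverse primer's reverse complement GGTGAATTAACGCACT matches the template at positions 68–83, so the product ends at position 83.
An 80 bp product then starts at position 83 − 80 + 1 = 4.
The forward primer is identical to the top strand there: GCCCTCCTAGCAGGCTAA.

5'-GCCCTCCTAGCAGGCTAA-3'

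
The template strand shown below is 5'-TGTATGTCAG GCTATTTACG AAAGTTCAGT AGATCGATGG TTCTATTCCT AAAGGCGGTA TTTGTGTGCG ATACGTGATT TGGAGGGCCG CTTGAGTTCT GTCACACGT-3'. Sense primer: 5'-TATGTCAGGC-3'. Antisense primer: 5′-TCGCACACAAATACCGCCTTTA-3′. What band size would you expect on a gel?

The forward primer matches the template at positions 3–12.
Taking the reverse complement of TCGCACACAAATACCGCCTTTA gives TAAAGGCGGTATTTGTGTGCGA, found at positions 50–71 on the template; the primer anneals here to the top strand with its 3' end pointing upstream.
Amplicon spans positions 3–71: 69 bp.

69 bp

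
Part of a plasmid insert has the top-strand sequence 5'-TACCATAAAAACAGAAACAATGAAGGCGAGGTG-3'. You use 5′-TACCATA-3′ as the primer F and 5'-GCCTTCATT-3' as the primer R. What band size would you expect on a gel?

27 bp

Forward primer TACCATA is found on the top strand at positions 1–7.
Taking the reverse complement of GCCTTCATT gives AATGAAGGC, found at positions 19–27 on the template; the primer anneals here to the top strand with its 3' end pointing upstream.
Product length = (reverse-primer end) − (forward-primer start) + 1 = 27 − 1 + 1 = 27 bp.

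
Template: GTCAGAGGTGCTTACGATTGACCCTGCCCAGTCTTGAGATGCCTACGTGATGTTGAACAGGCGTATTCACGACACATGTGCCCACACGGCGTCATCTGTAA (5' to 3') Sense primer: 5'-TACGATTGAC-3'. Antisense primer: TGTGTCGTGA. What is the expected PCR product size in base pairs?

The forward primer matches the template at positions 13–22.
Reverse complement of the reverse primer: TCACGACACA. This occurs on the top strand at positions 67–76.
Product length = (reverse-primer end) − (forward-primer start) + 1 = 76 − 13 + 1 = 64 bp.

64 bp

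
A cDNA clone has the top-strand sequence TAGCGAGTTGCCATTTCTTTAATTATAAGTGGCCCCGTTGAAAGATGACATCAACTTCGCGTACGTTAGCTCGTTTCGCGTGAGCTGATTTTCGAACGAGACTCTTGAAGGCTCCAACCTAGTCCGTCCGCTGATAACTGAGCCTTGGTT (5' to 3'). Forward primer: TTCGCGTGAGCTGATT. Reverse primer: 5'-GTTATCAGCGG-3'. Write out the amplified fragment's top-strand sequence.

Forward primer TTCGCGTGAGCTGATT is found on the top strand at positions 75–90.
Taking the reverse complement of GTTATCAGCGG gives CCGCTGATAAC, found at positions 128–138 on the template; the primer anneals here to the top strand with its 3' end pointing upstream.
The product is the template from position 75 through 138 (64 bp).

5'-TTCGCGTGAGCTGATTTTCGAACGAGACTCTTGAAGGCTCCAACCTAGTCCGTCCGCTGATAAC-3'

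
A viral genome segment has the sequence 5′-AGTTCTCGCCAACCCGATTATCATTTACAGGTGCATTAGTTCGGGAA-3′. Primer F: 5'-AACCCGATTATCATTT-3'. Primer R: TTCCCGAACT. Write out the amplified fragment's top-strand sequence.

The forward primer matches the template at positions 11–26.
Reverse complement of the reverse primer: AGTTCGGGAA. This occurs on the top strand at positions 38–47.
The product is the template from position 11 through 47 (37 bp).

5'-AACCCGATTATCATTTACAGGTGCATTAGTTCGGGAA-3'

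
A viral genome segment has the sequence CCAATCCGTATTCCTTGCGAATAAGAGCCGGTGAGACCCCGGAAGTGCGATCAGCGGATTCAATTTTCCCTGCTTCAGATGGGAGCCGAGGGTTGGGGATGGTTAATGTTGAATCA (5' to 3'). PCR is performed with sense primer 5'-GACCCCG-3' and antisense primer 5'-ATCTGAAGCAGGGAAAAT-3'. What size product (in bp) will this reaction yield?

46 bp

Forward primer GACCCCG is found on the top strand at positions 35–41.
Reverse complement of the reverse primer: ATTTTCCCTGCTTCAGAT. This occurs on the top strand at positions 63–80.
Product length = (reverse-primer end) − (forward-primer start) + 1 = 80 − 35 + 1 = 46 bp.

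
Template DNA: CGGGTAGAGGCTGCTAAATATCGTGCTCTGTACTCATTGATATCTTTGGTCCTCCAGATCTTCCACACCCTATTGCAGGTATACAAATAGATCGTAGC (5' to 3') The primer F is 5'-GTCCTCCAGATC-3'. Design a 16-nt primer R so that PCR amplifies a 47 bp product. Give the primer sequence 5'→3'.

The forward primer binds at positions 49–60, so a 47 bp product ends at position 49 + 47 − 1 = 95.
The reverse primer anneals to the top strand over positions 80–95, i.e. to TATACAAATAGATCGT.
Its sequence written 5'→3' is the reverse complement: ACGATCTATTTGTATA.

5'-ACGATCTATTTGTATA-3'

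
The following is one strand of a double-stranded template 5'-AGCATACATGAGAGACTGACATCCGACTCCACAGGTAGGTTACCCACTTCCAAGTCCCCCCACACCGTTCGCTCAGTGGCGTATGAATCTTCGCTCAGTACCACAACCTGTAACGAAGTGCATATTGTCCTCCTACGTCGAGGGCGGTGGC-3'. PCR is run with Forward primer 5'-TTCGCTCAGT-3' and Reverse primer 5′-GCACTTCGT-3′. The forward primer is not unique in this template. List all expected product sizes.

The forward primer TTCGCTCAGT matches the top strand at positions 68–77, 90–99.
The reverse primer's reverse complement is ACGAAGTGC, matching at positions 113–121.
Each forward site pairs with the reverse site to give a product ending at position 121: sizes 54, 32 bp.

54 bp, 32 bp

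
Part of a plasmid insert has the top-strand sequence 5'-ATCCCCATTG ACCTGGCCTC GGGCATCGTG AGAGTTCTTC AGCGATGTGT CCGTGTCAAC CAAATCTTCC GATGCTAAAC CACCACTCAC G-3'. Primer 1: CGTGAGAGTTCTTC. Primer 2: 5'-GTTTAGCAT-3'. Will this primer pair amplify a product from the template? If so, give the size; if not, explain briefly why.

Primer 1 (CGTGAGAGTTCTTC) matches the top strand at positions 27–40; it acts as a forward primer.
Primer 2's reverse complement is ATGCTAAAC, matching the top strand at positions 72–80; it acts as a reverse primer.
The 3' ends face each other across positions 27–80, giving a 54 bp product.

Yes — a 54 bp product.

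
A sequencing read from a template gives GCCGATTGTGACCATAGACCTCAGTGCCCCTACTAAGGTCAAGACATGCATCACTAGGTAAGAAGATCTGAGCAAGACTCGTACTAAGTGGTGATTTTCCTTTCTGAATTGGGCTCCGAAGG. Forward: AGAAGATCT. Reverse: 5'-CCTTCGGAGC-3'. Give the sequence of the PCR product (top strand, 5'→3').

Forward primer AGAAGATCT is found on the top strand at positions 61–69.
Reverse complement of the reverse primer: GCTCCGAAGG. This occurs on the top strand at positions 113–122.
The product is the template from position 61 through 122 (62 bp).

5'-AGAAGATCTGAGCAAGACTCGTACTAAGTGGTGATTTTCCTTTCTGAATTGGGCTCCGAAGG-3'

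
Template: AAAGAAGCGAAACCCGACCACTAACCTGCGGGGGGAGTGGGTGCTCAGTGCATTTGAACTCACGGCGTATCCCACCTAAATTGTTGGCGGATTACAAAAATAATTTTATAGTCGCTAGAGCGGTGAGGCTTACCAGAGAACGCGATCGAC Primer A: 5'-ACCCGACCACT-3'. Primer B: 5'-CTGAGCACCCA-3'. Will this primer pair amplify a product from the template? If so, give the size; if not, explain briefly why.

Primer A (ACCCGACCACT) matches the top strand at positions 12–22; it acts as a forward primer.
Primer B's reverse complement is TGGGTGCTCAG, matching the top strand at positions 38–48; it acts as a reverse primer.
The 3' ends face each other across positions 12–48, giving a 37 bp product.

Yes — a 37 bp product.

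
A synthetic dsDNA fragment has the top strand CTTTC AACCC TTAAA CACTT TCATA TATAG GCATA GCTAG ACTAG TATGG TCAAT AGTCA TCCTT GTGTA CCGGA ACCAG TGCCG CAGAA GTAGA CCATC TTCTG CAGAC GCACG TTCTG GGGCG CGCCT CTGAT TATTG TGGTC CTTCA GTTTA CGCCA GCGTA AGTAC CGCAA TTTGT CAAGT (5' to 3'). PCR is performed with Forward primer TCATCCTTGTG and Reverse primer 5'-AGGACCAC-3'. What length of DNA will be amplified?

90 bp

Scanning the template, TCATCCTTGTG occurs at positions 58–68; this primer anneals to the bottom strand there with its 3' end pointing downstream.
Reverse complement of the reverse primer: GTGGTCCT. This occurs on the top strand at positions 140–147.
Amplicon spans positions 58–147: 90 bp.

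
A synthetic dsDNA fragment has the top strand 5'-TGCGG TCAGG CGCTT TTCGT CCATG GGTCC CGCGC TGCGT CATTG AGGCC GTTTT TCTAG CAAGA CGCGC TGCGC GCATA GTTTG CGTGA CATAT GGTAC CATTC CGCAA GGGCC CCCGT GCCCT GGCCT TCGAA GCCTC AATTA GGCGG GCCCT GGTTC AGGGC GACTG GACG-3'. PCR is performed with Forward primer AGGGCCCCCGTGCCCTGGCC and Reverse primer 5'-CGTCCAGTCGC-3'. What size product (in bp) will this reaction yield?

Forward primer AGGGCCCCCGTGCCCTGGCC is found on the top strand at positions 110–129.
The reverse primer's reverse complement is GCGACTGGACG, which matches the template at positions 164–174.
Product length = (reverse-primer end) − (forward-primer start) + 1 = 174 − 110 + 1 = 65 bp.

65 bp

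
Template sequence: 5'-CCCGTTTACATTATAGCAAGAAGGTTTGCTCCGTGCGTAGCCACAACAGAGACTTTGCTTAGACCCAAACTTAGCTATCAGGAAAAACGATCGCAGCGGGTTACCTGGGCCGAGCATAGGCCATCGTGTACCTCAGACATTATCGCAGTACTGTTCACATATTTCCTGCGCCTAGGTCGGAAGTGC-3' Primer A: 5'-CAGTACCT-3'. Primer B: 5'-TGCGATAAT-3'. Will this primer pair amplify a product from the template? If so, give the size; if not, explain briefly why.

Primer A (CAGTACCT) does not match the top strand, and its reverse complement AGGTACTG does not match either.
With no annealing site for primer A, no amplification occurs.

No product — primer A has no binding site in the template.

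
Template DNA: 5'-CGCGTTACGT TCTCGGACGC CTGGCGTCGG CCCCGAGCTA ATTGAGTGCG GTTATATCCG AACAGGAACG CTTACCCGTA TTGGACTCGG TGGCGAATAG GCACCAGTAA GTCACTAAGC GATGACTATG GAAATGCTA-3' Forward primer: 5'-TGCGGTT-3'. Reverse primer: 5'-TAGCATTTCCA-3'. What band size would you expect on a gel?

93 bp

The forward primer matches the template at positions 47–53.
The reverse primer's reverse complement is TGGAAATGCTA, which matches the template at positions 129–139.
Amplicon spans positions 47–139: 93 bp.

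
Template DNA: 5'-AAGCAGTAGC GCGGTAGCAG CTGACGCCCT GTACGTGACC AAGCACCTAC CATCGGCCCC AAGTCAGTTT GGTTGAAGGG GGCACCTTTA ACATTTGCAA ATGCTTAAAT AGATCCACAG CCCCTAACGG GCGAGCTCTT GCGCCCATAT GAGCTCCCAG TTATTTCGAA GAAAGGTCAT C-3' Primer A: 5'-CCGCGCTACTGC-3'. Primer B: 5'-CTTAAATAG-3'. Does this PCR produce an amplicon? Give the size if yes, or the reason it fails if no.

No product — the primers' 3' ends point away from each other.

Primer A (CCGCGCTACTGC) has reverse complement GCAGTAGCGCGG, which matches the top strand at positions 3–14; primer A anneals to the top strand there with its 3' end pointing upstream toward position 3.
Primer B (CTTAAATAG) matches the top strand directly at positions 104–112; it anneals to the bottom strand with its 3' end pointing downstream toward position 112.
The 3' ends diverge (primer A extends toward position 1, primer B toward position 181), so the primers never converge on a shared product.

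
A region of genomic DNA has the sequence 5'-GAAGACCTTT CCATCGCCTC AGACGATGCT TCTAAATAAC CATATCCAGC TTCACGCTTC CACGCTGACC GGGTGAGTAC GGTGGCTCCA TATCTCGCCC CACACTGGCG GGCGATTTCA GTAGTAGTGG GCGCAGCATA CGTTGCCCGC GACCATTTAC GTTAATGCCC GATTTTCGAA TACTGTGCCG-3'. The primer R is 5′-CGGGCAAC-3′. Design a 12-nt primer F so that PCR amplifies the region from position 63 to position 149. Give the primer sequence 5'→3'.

The reverse primer's reverse complement GTTGCCCG matches the template at positions 142–149; the product starts at position 63.
The forward primer is identical to the top strand over positions 63–74: CGCTGACCGGGT.

5'-CGCTGACCGGGT-3'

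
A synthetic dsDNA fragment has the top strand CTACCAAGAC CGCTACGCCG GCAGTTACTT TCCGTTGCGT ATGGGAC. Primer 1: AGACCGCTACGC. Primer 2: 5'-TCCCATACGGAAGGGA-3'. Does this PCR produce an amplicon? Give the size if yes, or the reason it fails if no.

No product — primer 2 has no binding site in the template.

Primer 2 (TCCCATACGGAAGGGA) does not match the top strand, and its reverse complement TCCCTTCCGTATGGGA does not match either.
With no annealing site for primer 2, no amplification occurs.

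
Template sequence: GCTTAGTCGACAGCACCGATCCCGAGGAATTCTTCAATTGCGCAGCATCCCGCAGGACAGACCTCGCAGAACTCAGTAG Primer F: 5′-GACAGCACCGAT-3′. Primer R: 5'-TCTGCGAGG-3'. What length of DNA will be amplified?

62 bp

The forward primer matches the template at positions 9–20.
The reverse primer's reverse complement is CCTCGCAGA, which matches the template at positions 62–70.
Product length = (reverse-primer end) − (forward-primer start) + 1 = 70 − 9 + 1 = 62 bp.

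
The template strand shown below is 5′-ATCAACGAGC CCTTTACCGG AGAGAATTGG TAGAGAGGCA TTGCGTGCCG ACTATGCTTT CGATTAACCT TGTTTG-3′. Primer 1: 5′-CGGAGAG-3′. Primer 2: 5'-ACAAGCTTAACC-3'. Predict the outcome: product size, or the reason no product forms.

No product — primer 2 has no binding site in the template.

Primer 2 (ACAAGCTTAACC) does not match the top strand, and its reverse complement GGTTAAGCTTGT does not match either.
With no annealing site for primer 2, no amplification occurs.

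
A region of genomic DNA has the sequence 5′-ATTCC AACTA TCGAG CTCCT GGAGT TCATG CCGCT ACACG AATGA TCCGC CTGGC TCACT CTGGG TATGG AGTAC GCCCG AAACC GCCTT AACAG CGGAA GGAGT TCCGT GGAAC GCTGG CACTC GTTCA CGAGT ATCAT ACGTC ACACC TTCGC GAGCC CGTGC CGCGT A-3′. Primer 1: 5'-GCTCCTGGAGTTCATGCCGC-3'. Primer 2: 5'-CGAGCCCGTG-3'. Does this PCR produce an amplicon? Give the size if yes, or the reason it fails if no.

No product — both primers anneal to the same strand and extend in the same direction.

Primer 1 (GCTCCTGGAGTTCATGCCGC) matches the top strand at positions 15–34 (3' end points downstream).
Primer 2 (CGAGCCCGTG) also matches the top strand directly, at positions 155–164 — its reverse complement CACGGGCTCG is not present.
Both primers anneal to the bottom strand with 3' ends pointing the same way, so neither can prime synthesis back toward the other.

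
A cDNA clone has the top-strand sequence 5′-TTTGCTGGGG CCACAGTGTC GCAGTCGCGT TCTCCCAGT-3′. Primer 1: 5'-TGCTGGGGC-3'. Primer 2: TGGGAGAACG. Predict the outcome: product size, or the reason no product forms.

Yes — a 35 bp product.

Primer 1 (TGCTGGGGC) matches the top strand at positions 3–11; it acts as a forward primer.
Primer 2's reverse complement is CGTTCTCCCA, matching the top strand at positions 28–37; it acts as a reverse primer.
The 3' ends face each other across positions 3–37, giving a 35 bp product.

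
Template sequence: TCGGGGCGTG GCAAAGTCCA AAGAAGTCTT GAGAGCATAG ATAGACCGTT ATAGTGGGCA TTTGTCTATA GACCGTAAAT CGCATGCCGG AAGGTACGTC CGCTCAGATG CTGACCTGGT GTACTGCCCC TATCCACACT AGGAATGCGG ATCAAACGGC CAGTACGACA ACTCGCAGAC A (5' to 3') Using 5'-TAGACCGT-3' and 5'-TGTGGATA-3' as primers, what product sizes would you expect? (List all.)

The forward primer TAGACCGT matches the top strand at positions 42–49, 69–76.
The reverse primer's reverse complement is TATCCACA, matching at positions 131–138.
Each forward site pairs with the reverse site to give a product ending at position 138: sizes 97, 70 bp.

97 bp, 70 bp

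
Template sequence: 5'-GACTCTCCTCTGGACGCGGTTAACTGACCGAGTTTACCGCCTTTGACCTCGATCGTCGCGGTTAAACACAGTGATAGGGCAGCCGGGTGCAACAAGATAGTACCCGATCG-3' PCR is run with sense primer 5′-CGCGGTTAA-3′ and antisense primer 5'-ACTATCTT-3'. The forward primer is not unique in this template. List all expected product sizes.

The forward primer CGCGGTTAA matches the top strand at positions 15–23, 57–65.
The reverse primer's reverse complement is AAGATAGT, matching at positions 94–101.
Each forward site pairs with the reverse site to give a product ending at position 101: sizes 87, 45 bp.

87 bp, 45 bp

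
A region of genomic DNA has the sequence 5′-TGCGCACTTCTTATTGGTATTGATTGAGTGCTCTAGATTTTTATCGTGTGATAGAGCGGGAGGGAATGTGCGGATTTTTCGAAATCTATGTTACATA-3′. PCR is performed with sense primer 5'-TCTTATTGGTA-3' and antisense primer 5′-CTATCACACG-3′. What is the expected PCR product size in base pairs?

46 bp

Scanning the template, TCTTATTGGTA occurs at positions 9–19; this primer anneals to the bottom strand there with its 3' end pointing downstream.
Reverse complement of the reverse primer: CGTGTGATAG. This occurs on the top strand at positions 45–54.
Amplicon spans positions 9–54: 46 bp.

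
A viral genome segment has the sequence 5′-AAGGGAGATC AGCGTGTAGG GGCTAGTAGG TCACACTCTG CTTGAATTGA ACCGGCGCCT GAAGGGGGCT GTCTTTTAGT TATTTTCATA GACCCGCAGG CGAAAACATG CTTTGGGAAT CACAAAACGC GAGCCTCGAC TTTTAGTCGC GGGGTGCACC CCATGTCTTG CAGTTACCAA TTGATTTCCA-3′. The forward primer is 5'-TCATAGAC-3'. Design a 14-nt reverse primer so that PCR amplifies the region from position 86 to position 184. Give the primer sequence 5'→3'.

The product's 3' end on the top strand is position 184.
The reverse primer anneals to the top strand over positions 171–184, i.e. to CAGTTACCAATTGA.
Its sequence written 5'→3' is the reverse complement: TCAATTGGTAACTG.

5'-TCAATTGGTAACTG-3'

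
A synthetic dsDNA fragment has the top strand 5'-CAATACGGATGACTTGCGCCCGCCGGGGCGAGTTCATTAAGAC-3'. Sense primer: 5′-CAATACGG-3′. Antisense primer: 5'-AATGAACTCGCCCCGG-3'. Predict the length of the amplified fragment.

Forward primer CAATACGG is found on the top strand at positions 1–8.
Taking the reverse complement of AATGAACTCGCCCCGG gives CCGGGGCGAGTTCATT, found at positions 23–38 on the template; the primer anneals here to the top strand with its 3' end pointing upstream.
Product length = (reverse-primer end) − (forward-primer start) + 1 = 38 − 1 + 1 = 38 bp.

38 bp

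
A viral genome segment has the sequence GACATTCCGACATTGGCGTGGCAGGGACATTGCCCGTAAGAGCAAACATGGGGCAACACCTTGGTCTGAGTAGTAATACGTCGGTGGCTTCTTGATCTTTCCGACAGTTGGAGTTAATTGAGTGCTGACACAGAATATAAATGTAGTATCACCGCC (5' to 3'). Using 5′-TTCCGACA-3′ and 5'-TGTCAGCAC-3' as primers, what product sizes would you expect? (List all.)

The forward primer TTCCGACA matches the top strand at positions 5–12, 99–106.
The reverse primer's reverse complement is GTGCTGACA, matching at positions 122–130.
Each forward site pairs with the reverse site to give a product ending at position 130: sizes 126, 32 bp.

126 bp, 32 bp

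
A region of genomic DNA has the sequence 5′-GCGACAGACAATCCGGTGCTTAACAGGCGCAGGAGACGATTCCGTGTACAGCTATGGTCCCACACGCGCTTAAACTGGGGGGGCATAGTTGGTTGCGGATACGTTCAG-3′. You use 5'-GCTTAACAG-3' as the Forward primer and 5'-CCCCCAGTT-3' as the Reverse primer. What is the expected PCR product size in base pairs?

Scanning the template, GCTTAACAG occurs at positions 18–26; this primer anneals to the bottom strand there with its 3' end pointing downstream.
Reverse complement of the reverse primer: AACTGGGGG. This occurs on the top strand at positions 73–81.
Amplicon spans positions 18–81: 64 bp.

64 bp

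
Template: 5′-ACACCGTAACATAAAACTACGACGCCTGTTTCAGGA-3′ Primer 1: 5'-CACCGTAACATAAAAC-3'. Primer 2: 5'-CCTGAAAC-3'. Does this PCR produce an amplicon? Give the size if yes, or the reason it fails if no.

Yes — a 34 bp product.

Primer 1 (CACCGTAACATAAAAC) matches the top strand at positions 2–17; it acts as a forward primer.
Primer 2's reverse complement is GTTTCAGG, matching the top strand at positions 28–35; it acts as a reverse primer.
The 3' ends face each other across positions 2–35, giving a 34 bp product.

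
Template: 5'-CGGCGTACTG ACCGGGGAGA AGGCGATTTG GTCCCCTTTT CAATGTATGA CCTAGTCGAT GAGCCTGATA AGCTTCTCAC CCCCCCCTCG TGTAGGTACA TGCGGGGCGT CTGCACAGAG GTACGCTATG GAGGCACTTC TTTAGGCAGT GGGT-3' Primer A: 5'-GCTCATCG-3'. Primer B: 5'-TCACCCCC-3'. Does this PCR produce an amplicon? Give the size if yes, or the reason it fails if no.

Primer A (GCTCATCG) has reverse complement CGATGAGC, which matches the top strand at positions 57–64; primer A anneals to the top strand there with its 3' end pointing upstream toward position 57.
Primer B (TCACCCCC) matches the top strand directly at positions 77–84; it anneals to the bottom strand with its 3' end pointing downstream toward position 84.
The 3' ends diverge (primer A extends toward position 1, primer B toward position 154), so the primers never converge on a shared product.

No product — the primers' 3' ends point away from each other.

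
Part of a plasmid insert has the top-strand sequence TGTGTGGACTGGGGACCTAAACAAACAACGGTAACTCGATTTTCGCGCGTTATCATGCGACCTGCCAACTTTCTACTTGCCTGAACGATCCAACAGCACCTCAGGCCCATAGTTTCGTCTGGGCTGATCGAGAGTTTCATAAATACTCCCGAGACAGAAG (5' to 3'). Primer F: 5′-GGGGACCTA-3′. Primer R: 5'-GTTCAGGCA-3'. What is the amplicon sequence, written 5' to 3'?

The forward primer matches the template at positions 11–19.
Taking the reverse complement of GTTCAGGCA gives TGCCTGAAC, found at positions 78–86 on the template; the primer anneals here to the top strand with its 3' end pointing upstream.
The product is the template from position 11 through 86 (76 bp).

5'-GGGGACCTAAACAAACAACGGTAACTCGATTTTCGCGCGTTATCATGCGACCTGCCAACTTTCTACTTGCCTGAAC-3'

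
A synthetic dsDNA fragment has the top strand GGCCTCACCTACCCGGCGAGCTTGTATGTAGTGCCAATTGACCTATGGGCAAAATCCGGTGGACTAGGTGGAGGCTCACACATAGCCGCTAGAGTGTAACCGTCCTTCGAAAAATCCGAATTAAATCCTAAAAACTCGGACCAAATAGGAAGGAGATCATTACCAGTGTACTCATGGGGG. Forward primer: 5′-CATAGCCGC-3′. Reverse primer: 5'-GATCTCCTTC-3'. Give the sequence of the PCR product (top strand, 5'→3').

The forward primer matches the template at positions 81–89.
Taking the reverse complement of GATCTCCTTC gives GAAGGAGATC, found at positions 149–158 on the template; the primer anneals here to the top strand with its 3' end pointing upstream.
The product is the template from position 81 through 158 (78 bp).

5'-CATAGCCGCTAGAGTGTAACCGTCCTTCGAAAAATCCGAATTAAATCCTAAAAACTCGGACCAAATAGGAAGGAGATC-3'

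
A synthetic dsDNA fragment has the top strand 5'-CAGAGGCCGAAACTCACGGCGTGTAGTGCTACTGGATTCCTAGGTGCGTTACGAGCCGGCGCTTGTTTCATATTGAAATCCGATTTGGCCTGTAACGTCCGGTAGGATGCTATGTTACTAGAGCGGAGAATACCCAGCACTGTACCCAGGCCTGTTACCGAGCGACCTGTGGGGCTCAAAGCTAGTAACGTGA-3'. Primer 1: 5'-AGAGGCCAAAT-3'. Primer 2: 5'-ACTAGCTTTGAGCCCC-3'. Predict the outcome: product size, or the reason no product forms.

No product — primer 1 has no binding site in the template.

Primer 1 (AGAGGCCAAAT) does not match the top strand, and its reverse complement ATTTGGCCTCT does not match either.
With no annealing site for primer 1, no amplification occurs.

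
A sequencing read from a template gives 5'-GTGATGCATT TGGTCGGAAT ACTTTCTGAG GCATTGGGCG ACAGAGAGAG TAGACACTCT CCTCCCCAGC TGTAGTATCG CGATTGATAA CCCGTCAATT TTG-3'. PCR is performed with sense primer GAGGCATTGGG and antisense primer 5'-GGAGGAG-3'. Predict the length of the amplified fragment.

The forward primer matches the template at positions 28–38.
The reverse primer's reverse complement is CTCCTCC, which matches the template at positions 59–65.
Amplicon spans positions 28–65: 38 bp.

38 bp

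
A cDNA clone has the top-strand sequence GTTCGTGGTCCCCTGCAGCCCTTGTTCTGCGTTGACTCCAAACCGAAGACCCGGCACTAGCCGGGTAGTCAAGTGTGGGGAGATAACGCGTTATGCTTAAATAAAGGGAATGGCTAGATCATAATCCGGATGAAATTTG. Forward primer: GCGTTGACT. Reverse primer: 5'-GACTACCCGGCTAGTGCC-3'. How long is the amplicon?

Forward primer GCGTTGACT is found on the top strand at positions 29–37.
Taking the reverse complement of GACTACCCGGCTAGTGCC gives GGCACTAGCCGGGTAGTC, found at positions 53–70 on the template; the primer anneals here to the top strand with its 3' end pointing upstream.
Product length = (reverse-primer end) − (forward-primer start) + 1 = 70 − 29 + 1 = 42 bp.

42 bp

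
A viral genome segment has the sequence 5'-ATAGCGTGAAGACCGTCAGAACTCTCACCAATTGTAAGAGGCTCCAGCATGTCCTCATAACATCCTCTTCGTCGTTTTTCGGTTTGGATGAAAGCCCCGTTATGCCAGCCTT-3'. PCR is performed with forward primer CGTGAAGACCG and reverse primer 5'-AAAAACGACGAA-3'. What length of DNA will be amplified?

Scanning the template, CGTGAAGACCG occurs at positions 5–15; this primer anneals to the bottom strand there with its 3' end pointing downstream.
Taking the reverse complement of AAAAACGACGAA gives TTCGTCGTTTTT, found at positions 68–79 on the template; the primer anneals here to the top strand with its 3' end pointing upstream.
The product runs from position 5 to position 79, so its length is 79 − 5 + 1 = 75 bp.

75 bp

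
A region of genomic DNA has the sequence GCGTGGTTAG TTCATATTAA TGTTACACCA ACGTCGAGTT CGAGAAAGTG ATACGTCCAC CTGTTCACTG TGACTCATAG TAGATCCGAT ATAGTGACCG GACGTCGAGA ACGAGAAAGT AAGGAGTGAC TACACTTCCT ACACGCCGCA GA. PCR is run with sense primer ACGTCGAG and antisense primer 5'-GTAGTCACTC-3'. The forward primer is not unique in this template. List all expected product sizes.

103 bp, 32 bp

The forward primer ACGTCGAG matches the top strand at positions 31–38, 102–109.
The reverse primer's reverse complement is GAGTGACTAC, matching at positions 124–133.
Each forward site pairs with the reverse site to give a product ending at position 133: sizes 103, 32 bp.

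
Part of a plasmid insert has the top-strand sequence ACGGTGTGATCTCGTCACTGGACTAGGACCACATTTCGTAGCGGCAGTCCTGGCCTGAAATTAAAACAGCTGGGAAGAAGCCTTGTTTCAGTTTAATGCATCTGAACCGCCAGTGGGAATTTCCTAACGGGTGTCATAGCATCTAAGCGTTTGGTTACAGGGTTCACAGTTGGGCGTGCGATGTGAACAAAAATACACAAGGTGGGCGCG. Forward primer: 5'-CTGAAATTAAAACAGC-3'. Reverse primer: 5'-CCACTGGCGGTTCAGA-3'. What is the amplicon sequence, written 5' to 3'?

Scanning the template, CTGAAATTAAAACAGC occurs at positions 55–70; this primer anneals to the bottom strand there with its 3' end pointing downstream.
Taking the reverse complement of CCACTGGCGGTTCAGA gives TCTGAACCGCCAGTGG, found at positions 101–116 on the template; the primer anneals here to the top strand with its 3' end pointing upstream.
The product is the template from position 55 through 116 (62 bp).

5'-CTGAAATTAAAACAGCTGGGAAGAAGCCTTGTTTCAGTTTAATGCATCTGAACCGCCAGTGG-3'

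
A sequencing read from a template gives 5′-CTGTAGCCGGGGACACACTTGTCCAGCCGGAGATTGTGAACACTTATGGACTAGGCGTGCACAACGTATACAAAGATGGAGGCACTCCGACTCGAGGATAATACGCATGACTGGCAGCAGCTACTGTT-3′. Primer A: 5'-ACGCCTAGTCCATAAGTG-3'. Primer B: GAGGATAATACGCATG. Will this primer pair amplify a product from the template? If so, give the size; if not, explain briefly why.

Primer A (ACGCCTAGTCCATAAGTG) has reverse complement CACTTATGGACTAGGCGT, which matches the top strand at positions 41–58; primer A anneals to the top strand there with its 3' end pointing upstream toward position 41.
Primer B (GAGGATAATACGCATG) matches the top strand directly at positions 94–109; it anneals to the bottom strand with its 3' end pointing downstream toward position 109.
The 3' ends diverge (primer A extends toward position 1, primer B toward position 128), so the primers never converge on a shared product.

No product — the primers' 3' ends point away from each other.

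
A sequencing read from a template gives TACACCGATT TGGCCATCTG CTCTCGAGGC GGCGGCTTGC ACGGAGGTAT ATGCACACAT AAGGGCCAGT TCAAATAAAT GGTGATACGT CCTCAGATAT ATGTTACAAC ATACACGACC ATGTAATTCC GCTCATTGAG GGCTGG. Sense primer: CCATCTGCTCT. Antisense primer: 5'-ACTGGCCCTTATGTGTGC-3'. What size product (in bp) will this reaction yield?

57 bp

The forward primer matches the template at positions 14–24.
The reverse primer's reverse complement is GCACACATAAGGGCCAGT, which matches the template at positions 53–70.
Product length = (reverse-primer end) − (forward-primer start) + 1 = 70 − 14 + 1 = 57 bp.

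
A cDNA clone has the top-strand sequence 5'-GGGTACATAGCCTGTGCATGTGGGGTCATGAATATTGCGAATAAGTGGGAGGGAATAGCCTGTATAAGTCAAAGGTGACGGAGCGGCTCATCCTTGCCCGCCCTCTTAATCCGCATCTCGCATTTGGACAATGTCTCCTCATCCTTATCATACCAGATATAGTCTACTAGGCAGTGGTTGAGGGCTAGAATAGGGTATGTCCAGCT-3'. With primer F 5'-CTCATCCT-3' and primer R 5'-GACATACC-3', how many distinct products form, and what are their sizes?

Two products: 115 bp, 64 bp

The forward primer CTCATCCT matches the top strand at positions 87–94, 138–145.
The reverse primer's reverse complement is GGTATGTC, matching at positions 194–201.
Each forward site pairs with the reverse site to give a product ending at position 201: sizes 115, 64 bp.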